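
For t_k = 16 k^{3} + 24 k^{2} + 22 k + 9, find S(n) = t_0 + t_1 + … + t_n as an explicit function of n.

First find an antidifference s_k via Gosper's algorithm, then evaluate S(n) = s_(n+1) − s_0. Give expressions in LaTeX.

Ratio r(k) = (16*k**3 + 72*k**2 + 118*k + 71)/(16*k**3 + 24*k**2 + 22*k + 9).
Gosper form: A/B · C(k+1)/C(k) with A=1, B=1, C=k**3 + 3*k**2/2 + 11*k/8 + 9/16.
f must satisfy (1)·f(k+1) − (1)·f(k) = k**3 + 3*k**2/2 + 11*k/8 + 9/16.
Degrees (0,0,3) ⇒ d ≤ 4.
Match coefficients ⇒ f(k) = k*(2*k + 1)*(2*k**2 - k + 2)/16.
R(k) = B(k−1)·f(k)/C(k) = k*(2*k + 1)*(2*k**2 - k + 2)/(16*k**3 + 24*k**2 + 22*k + 9); s_k = R·t_k = k*(4*k**3 + 3*k + 2).
Verify: 16*k**3 + 24*k**2 + 22*k + 9 matches t_k.
Evaluate: s_(n+1) = 4*n**4 + 16*n**3 + 27*n**2 + 24*n + 9; subtract s_(0) = 0 ⇒ S(n) = 4*n**4 + 16*n**3 + 27*n**2 + 24*n + 9.

S(n) = 4 n^{4} + 16 n^{3} + 27 n^{2} + 24 n + 9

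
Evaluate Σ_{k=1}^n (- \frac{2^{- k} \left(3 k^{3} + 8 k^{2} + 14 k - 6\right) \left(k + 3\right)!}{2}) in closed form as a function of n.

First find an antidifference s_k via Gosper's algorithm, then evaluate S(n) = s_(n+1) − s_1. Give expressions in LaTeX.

The ratio is (3*k**4 + 29*k**3 + 107*k**2 + 175*k + 76)/(2*(3*k**3 + 8*k**2 + 14*k - 6)).
Normal form (A,B,C) = (k/2 + 2, 1, k**3 + 8*k**2/3 + 14*k/3 - 2).
Need (k/2 + 2)·f(k+1) − (1)·f(k) = k**3 + 8*k**2/3 + 14*k/3 - 2.
deg f ≤ 2 (via 1,0,3).
Solving with deg f ≤ 2: f(k) = 2*(3*k**2 - 4*k - 1)/3.
Then R = B(k−1)f/C = 2*(3*k**2 - 4*k - 1)/(3*k**3 + 8*k**2 + 14*k - 6), so s_k = R(k)·t_k = (-3*k**2 + 4*k + 1)*factorial(k + 3)/2**k.
Verify: -(3*k**3 + 8*k**2 + 14*k - 6)*factorial(k + 3)/(2*2**k) matches t_k.
Evaluate: s_(n+1) = -2**(-n - 1)*(3*n**2 + 2*n - 2)*factorial(n + 4); subtract s_(1) = 24 ⇒ S(n) = -24 - 3*n**2*factorial(n + 4)/(2*2**n) - n*factorial(n + 4)/2**n + factorial(n + 4)/2**n.

S(n) = -24 - \frac{3 \cdot 2^{- n} n^{2} \left(n + 4\right)!}{2} - 2^{- n} n \left(n + 4\right)! + 2^{- n} \left(n + 4\right)!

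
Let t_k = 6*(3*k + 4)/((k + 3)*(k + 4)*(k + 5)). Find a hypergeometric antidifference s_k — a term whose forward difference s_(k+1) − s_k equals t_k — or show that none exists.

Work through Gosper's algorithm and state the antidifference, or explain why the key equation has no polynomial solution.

The ratio is (k + 3)*(3*k + 7)/((k + 6)*(3*k + 4)).
So A=k + 3 and B=k + 6, with C=k + 4/3.
Need (k + 3)·f(k+1) − (k + 5)·f(k) = k + 4/3.
Bound: deg f ≤ 2.
Solve for f: f(k) = k*(13*k + 19)/72 (degree 2 ≤ 2).
Then R = B(k−1)f/C = k*(k + 5)*(13*k + 19)/(24*(3*k + 4)), so s_k = R(k)·t_k = k*(13*k + 19)/(4*(k + 3)*(k + 4)).
Check: Δs_k = 6*(3*k + 4)/(k**3 + 12*k**2 + 47*k + 60). ✓

s_k = k*(13*k + 19)/(4*(k + 3)*(k + 4))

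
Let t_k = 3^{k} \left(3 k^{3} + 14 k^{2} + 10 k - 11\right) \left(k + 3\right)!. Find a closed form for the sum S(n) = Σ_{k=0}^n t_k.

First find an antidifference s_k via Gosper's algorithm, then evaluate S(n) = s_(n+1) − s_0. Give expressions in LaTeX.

Step 1: r(k) = 3*(3*k**4 + 35*k**3 + 139*k**2 + 204*k + 64)/(3*k**3 + 14*k**2 + 10*k - 11).
Take A(k)=3*k + 12, B(k)=1, C(k)=k**3 + 14*k**2/3 + 10*k/3 - 11/3.
Set up (3*k + 12)·f(k+1) − (1)·f(k) − (k**3 + 14*k**2/3 + 10*k/3 - 11/3) = 0.
From deg A=1, deg B=0, deg C=3: d=2.
Solve for f: f(k) = (k**2 - k - 1)/3 (degree 2 ≤ 2).
Then R = B(k−1)f/C = (k**2 - k - 1)/(3*k**3 + 14*k**2 + 10*k - 11), so s_k = R(k)·t_k = 3**k*(k**2 - k - 1)*factorial(k + 3).
Check: Δs_k = 3**k*(3*k**3 + 14*k**2 + 10*k - 11)*factorial(k + 3). ✓
Σ_(k=0)^n t_k = s_(n+1) − s_(0) = (3**(n + 1)*(n**2 + n - 1)*factorial(n + 4)) − (-6), i.e. 3*3**n*n**2*factorial(n + 4) + 3*3**n*n*factorial(n + 4) - 3*3**n*factorial(n + 4) + 6.

S(n) = 3 \cdot 3^{n} n^{2} \left(n + 4\right)! + 3 \cdot 3^{n} n \left(n + 4\right)! - 3 \cdot 3^{n} \left(n + 4\right)! + 6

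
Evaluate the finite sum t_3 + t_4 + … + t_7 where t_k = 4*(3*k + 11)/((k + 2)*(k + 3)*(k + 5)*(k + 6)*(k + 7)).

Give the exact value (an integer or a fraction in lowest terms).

Σ = 73/8190

r(k) = (k + 2)*(k + 5)*(3*k + 14)/((k + 4)*(k + 8)*(3*k + 11)) after simplifying.
Take A(k)=k + 2, B(k)=k + 8, C(k)=k**2 + 23*k/3 + 44/3.
Need (k + 2)·f(k+1) − (k + 7)·f(k) = k**2 + 23*k/3 + 44/3.
Degrees (1,1,2) ⇒ d ≤ 5.
A polynomial solution: f(k) = k*(k + 3)*(k + 4)*(k**2 + 13*k + 52)/180.
Then R = B(k−1)f/C = k*(k + 3)*(k + 7)*(k**2 + 13*k + 52)/(60*(3*k + 11)), so s_k = R(k)·t_k = k*(k**2 + 13*k + 52)/(15*(k**3 + 13*k**2 + 52*k + 60)).
s_(k+1) − s_k = 4*(3*k + 11)/(k**5 + 23*k**4 + 203*k**3 + 853*k**2 + 1692*k + 1260) = t_k.
Evaluate s at k=8 and k=3: 88/1365 and 1/18; difference 73/8190.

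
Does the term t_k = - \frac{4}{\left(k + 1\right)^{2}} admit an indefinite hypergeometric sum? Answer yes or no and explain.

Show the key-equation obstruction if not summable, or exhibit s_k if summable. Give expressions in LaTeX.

r(k) = (k + 1)**2/(k + 2)**2 after simplifying.
A = k**2 + 2*k + 1, B = k**2 + 4*k + 4, C = 1.
Key eq: (k**2 + 2*k + 1)·f(k+1) = (k**2 + 2*k + 1)·f(k) + (1).
Bound: deg f ≤ 0.
Put f(k) = c0: A·f(k+1) − B(k−1)·f(k) − C = -1; need -1 = 0 — inconsistent ⇒ no f, not summable.

No — the linear system for f has no solution.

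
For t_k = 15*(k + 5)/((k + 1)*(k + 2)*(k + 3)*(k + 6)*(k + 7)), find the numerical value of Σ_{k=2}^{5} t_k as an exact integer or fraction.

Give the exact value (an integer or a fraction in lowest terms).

Σ = 5/112

Compute t_(k+1)/t_k: get (k + 1)*(k + 6)**2/((k + 4)*(k + 5)*(k + 8)).
So A=k + 1 and B=k + 8, with C=k**3 + 14*k**2 + 65*k + 100.
Solve (k + 1)·f(k+1) − (k + 7)·f(k) = k**3 + 14*k**2 + 65*k + 100.
Degrees (1,1,3) ⇒ d ≤ 6.
Solve for f: f(k) = k*(k + 3)*(k + 4)**2*(k + 5)**2/36 (degree 6 ≤ 6).
So s_k = (B(k−1)f/C)·t_k = (k*(k + 3)*(k + 4)*(k + 7)/36)·t_k = 5*k*(k**2 + 9*k + 20)/(12*(k**3 + 9*k**2 + 20*k + 12)).
Verify: 15*(k + 5)/(k**5 + 19*k**4 + 131*k**3 + 401*k**2 + 540*k + 252) matches t_k.
Evaluate s at k=6 and k=2: 275/672 and 35/96; difference 5/112.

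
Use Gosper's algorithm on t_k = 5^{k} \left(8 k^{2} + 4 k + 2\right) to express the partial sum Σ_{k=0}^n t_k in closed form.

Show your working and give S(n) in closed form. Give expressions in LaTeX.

S(n) = 10 \cdot 5^{n} n^{2} + 5 \cdot 5^{n} - 3

Step 1: r(k) = 5*(4*k**2 + 10*k + 7)/(4*k**2 + 2*k + 1).
A = 5, B = 1, C = k**2 + k/2 + 1/4.
Set up (5)·f(k+1) − (1)·f(k) − (k**2 + k/2 + 1/4) = 0.
Bound: deg f ≤ 2.
Coefficient equations give f(k) = (2*k**2 - 4*k + 3)/8.
So s_k = (B(k−1)f/C)·t_k = ((2*k**2 - 4*k + 3)/(2*(4*k**2 + 2*k + 1)))·t_k = 5**k*(2*k**2 - 4*k + 3).
s_(k+1) − s_k = 5**k*(8*k**2 + 4*k + 2) = t_k.
Evaluate: s_(n+1) = 5**(n + 1)*(2*n**2 + 1); subtract s_(0) = 3 ⇒ S(n) = 10*5**n*n**2 + 5*5**n - 3.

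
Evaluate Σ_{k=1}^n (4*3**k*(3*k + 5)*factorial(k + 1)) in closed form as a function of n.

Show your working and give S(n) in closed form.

The ratio is 3*(k + 2)*(3*k + 8)/(3*k + 5).
A = 3*k + 6, B = 1, C = k + 5/3.
f must satisfy (3*k + 6)·f(k+1) − (1)·f(k) = k + 5/3.
Degrees (1,0,1) ⇒ d ≤ 0.
Solve for f: f(k) = 1/3 (degree 0 ≤ 0).
Get s_k = R·t_k = 4*3**k*factorial(k + 1) with R(k) = B(k−1)f(k)/C(k) = 1/(3*k + 5).
s_(k+1) − s_k = 4*3**k*(3*k + 5)*factorial(k + 1) = t_k.
s_(n+1) = 12*3**n*factorial(n + 2) and s_(1) = 24, so S(n) = 12*3**n*factorial(n + 2) - 24.

S(n) = 12*3**n*factorial(n + 2) - 24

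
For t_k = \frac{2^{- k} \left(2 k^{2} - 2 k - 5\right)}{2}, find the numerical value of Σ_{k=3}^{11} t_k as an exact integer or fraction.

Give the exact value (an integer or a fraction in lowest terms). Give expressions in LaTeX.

Σ = 11465/4096

Step 1: r(k) = (k**2 + k - 5/2)/(2*k**2 - 2*k - 5).
Take A(k)=1/2, B(k)=1, C(k)=k**2 - k - 5/2.
Solve (1/2)·f(k+1) − (1)·f(k) = k**2 - k - 5/2.
Bound: deg f ≤ 2.
Match coefficients ⇒ f(k) = -2*k**2 - 2*k + 1.
So s_k = (B(k−1)f/C)·t_k = (-2*(2*k**2 + 2*k - 1)/(2*k**2 - 2*k - 5))·t_k = (-2*k**2 - 2*k + 1)/2**k.
Check: Δs_k = (2*k**2 - 2*k - 5)/(2*2**k). ✓
Σ_(k=3)^(11) t_k = s_(12) − s_(3) = -311/4096 − (-23/8) = 11465/4096.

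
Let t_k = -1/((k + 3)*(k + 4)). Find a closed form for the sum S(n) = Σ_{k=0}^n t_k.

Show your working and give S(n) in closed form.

S(n) = (-n - 1)/(3*(n + 4))

Compute t_(k+1)/t_k: get (k + 3)/(k + 5).
Factor: A=k + 3; B=k + 5; C=1.
Key eq: (k + 3)·f(k+1) = (k + 4)·f(k) + (1).
Degrees (1,1,0) ⇒ d ≤ 1.
Solving with deg f ≤ 1: f(k) = k/3.
Then R = B(k−1)f/C = k*(k + 4)/3, so s_k = R(k)·t_k = -k/(3*k + 9).
s_(k+1) − s_k = -1/(k**2 + 7*k + 12) = t_k.
s_(n+1) = (-n - 1)/(3*(n + 4)) and s_(0) = 0, so S(n) = (-n - 1)/(3*(n + 4)).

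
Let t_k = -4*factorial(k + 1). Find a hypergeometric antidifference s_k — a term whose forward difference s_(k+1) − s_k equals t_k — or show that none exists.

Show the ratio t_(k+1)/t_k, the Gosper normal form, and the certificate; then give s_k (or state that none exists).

Compute t_(k+1)/t_k: get k + 2.
Normal form (A,B,C) = (k + 2, 1, 1).
Solve (k + 2)·f(k+1) − (1)·f(k) = 1.
deg f ≤ -1 (via 1,0,0).
Bound -1 < 0, so the key equation has no polynomial solution.

none (Gosper's algorithm certifies no s_k)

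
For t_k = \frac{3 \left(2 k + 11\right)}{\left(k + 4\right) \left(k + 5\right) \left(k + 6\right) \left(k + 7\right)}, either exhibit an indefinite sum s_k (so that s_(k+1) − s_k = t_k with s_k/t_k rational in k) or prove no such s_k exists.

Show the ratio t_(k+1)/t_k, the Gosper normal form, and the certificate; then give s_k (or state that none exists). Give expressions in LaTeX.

The ratio is (k + 4)*(2*k + 13)/((k + 8)*(2*k + 11)).
Take A(k)=k + 4, B(k)=k + 8, C(k)=k + 11/2.
Solve (k + 4)·f(k+1) − (k + 7)·f(k) = k + 11/2.
From deg A=1, deg B=1, deg C=1: d=3.
Match coefficients ⇒ f(k) = k*(k + 5)*(k + 10)/48.
Certificate R = B(k−1)f/C = k*(k + 5)*(k + 7)*(k + 10)/(24*(2*k + 11)) gives s_k = k*(k + 10)/(8*(k**2 + 10*k + 24)).
Verify: 3*(2*k + 11)/(k**4 + 22*k**3 + 179*k**2 + 638*k + 840) matches t_k.

s_k = \frac{k \left(k + 10\right)}{8 \left(k^{2} + 10 k + 24\right)}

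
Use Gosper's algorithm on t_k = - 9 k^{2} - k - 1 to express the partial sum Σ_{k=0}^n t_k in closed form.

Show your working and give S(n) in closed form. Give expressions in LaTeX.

r(k) = (k + 9*(k + 1)**2 + 2)/(9*k**2 + k + 1) after simplifying.
Normal form (A,B,C) = (1, 1, k**2 + k/9 + 1/9).
Need (1)·f(k+1) − (1)·f(k) = k**2 + k/9 + 1/9.
deg f ≤ 3 (via 0,0,2).
Coefficient equations give f(k) = k*(3*k**2 - 4*k + 2)/9.
So s_k = (B(k−1)f/C)·t_k = (k*(3*k**2 - 4*k + 2)/(9*k**2 + k + 1))·t_k = k*(-3*k**2 + 4*k - 2).
s_(k+1) − s_k = -9*k**2 - k - 1 = t_k.
Evaluate: s_(n+1) = -3*n**3 - 5*n**2 - 3*n - 1; subtract s_(0) = 0 ⇒ S(n) = -3*n**3 - 5*n**2 - 3*n - 1.

S(n) = - 3 n^{3} - 5 n^{2} - 3 n - 1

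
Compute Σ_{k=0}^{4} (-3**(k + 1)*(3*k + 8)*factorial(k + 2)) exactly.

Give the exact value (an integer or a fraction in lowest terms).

Σ = -3674154

The ratio is 3*(k + 3)*(3*k + 11)/(3*k + 8).
So A=3*k + 9 and B=1, with C=k + 8/3.
Set up (3*k + 9)·f(k+1) − (1)·f(k) − (k + 8/3) = 0.
Bound: deg f ≤ 0.
Solve for f: f(k) = 1/3 (degree 0 ≤ 0).
Certificate R = B(k−1)f/C = 1/(3*k + 8) gives s_k = -3**(k + 1)*factorial(k + 2).
Δs = -3**(k + 1)*(3*k + 8)*factorial(k + 2), as required.
Σ_(k=0)^(4) t_k = s_(5) − s_(0) = -3674160 − (-6) = -3674154.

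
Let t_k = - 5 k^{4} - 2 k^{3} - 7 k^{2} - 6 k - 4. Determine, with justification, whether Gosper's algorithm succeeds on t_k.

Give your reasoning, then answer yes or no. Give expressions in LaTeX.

The ratio is (5*k**4 + 22*k**3 + 43*k**2 + 46*k + 24)/(5*k**4 + 2*k**3 + 7*k**2 + 6*k + 4).
Take A(k)=1, B(k)=1, C(k)=k**4 + 2*k**3/5 + 7*k**2/5 + 6*k/5 + 4/5.
Key eq: (1)·f(k+1) = (1)·f(k) + (k**4 + 2*k**3/5 + 7*k**2/5 + 6*k/5 + 4/5).
Bound: deg f ≤ 5.
Coefficient equations give f(k) = k*(k**4 - 2*k**3 + 3*k**2 + 2)/5.
Certificate R = B(k−1)f/C = k*(k**4 - 2*k**3 + 3*k**2 + 2)/(5*k**4 + 2*k**3 + 7*k**2 + 6*k + 4) gives s_k = k*(-k**4 + 2*k**3 - 3*k**2 - 2).
Verify: -5*k**4 - 2*k**3 - 7*k**2 - 6*k - 4 matches t_k.

Yes. s_k = k \left(- k^{4} + 2 k^{3} - 3 k^{2} - 2\right).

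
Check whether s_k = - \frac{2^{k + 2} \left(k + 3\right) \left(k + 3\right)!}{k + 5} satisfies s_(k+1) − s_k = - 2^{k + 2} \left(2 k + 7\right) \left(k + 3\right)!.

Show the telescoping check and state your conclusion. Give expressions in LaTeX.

s_(k+1) = -2**(k + 3)*(k + 4)*factorial(k + 4)/(k + 6)
s_(k+1) − s_k = -2**(k + 2)*(2*k**3 + 25*k**2 + 103*k + 142)*factorial(k + 3)/((k + 5)*(k + 6))
(s_(k+1) − s_k) − t_k = 2**(k + 3)*(2*k**2 + 17*k + 34)*factorial(k + 3)/((k + 5)*(k + 6))

Invalid: residual \frac{2^{k + 3} \left(2 k^{2} + 17 k + 34\right) \left(k + 3\right)!}{\left(k + 5\right) \left(k + 6\right)} ≠ 0.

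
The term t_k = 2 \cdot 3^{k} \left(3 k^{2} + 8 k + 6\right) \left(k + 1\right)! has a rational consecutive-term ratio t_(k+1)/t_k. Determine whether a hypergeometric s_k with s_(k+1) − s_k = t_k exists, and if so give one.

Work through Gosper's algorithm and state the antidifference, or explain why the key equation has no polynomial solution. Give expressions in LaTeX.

s_k = 2 \cdot 3^{k} k \left(k + 1\right)!

Compute t_(k+1)/t_k: get 3*(3*k**3 + 20*k**2 + 45*k + 34)/(3*k**2 + 8*k + 6).
Gosper form: A/B · C(k+1)/C(k) with A=3*k + 6, B=1, C=k**2 + 8*k/3 + 2.
Need (3*k + 6)·f(k+1) − (1)·f(k) = k**2 + 8*k/3 + 2.
From deg A=1, deg B=0, deg C=2: d=1.
Solve for f: f(k) = k/3 (degree 1 ≤ 1).
Get s_k = R·t_k = 2*3**k*k*factorial(k + 1) with R(k) = B(k−1)f(k)/C(k) = k/(3*k**2 + 8*k + 6).
Δs = 2*3**k*(3*k**2 + 8*k + 6)*factorial(k + 1), as required.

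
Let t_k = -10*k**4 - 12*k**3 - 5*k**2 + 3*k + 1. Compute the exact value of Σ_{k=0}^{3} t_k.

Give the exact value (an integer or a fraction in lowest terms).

Σ = -1460

Step 1: r(k) = (10*k**4 + 52*k**3 + 101*k**2 + 83*k + 23)/(10*k**4 + 12*k**3 + 5*k**2 - 3*k - 1).
A = 1, B = 1, C = k**4 + 6*k**3/5 + k**2/2 - 3*k/10 - 1/10.
Set up (1)·f(k+1) − (1)·f(k) − (k**4 + 6*k**3/5 + k**2/2 - 3*k/10 - 1/10) = 0.
deg f ≤ 5 (via 0,0,4).
Coefficient equations give f(k) = k*(2*k**4 - 2*k**3 - k**2 - k + 1)/10.
So s_k = (B(k−1)f/C)·t_k = (k*(2*k**4 - 2*k**3 - k**2 - k + 1)/(10*k**4 + 12*k**3 + 5*k**2 - 3*k - 1))·t_k = k*(-2*k**4 + 2*k**3 + k**2 + k - 1).
Check: Δs_k = -10*k**4 - 12*k**3 - 5*k**2 + 3*k + 1. ✓
Evaluate s at k=4 and k=0: -1460 and 0; difference -1460.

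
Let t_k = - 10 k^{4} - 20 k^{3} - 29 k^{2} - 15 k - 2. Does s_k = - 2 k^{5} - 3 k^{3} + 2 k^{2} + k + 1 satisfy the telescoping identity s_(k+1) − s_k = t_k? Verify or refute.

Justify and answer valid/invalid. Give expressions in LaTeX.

Valid: the claim telescopes to t_k.

s_(k+1) = k - 2*(k + 1)**5 - 3*(k + 1)**3 + 2*(k + 1)**2 + 2
s_(k+1) − s_k = -10*k**4 - 20*k**3 - 29*k**2 - 15*k - 2
(s_(k+1) − s_k) − t_k = 0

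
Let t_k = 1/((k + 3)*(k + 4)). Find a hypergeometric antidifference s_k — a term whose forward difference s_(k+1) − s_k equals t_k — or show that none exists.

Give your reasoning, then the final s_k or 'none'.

t_(k+1)/t_k = (k + 3)/(k + 5).
So A=k + 3 and B=k + 5, with C=1.
f must satisfy (k + 3)·f(k+1) − (k + 4)·f(k) = 1.
Degrees (1,1,0) ⇒ d ≤ 1.
Coefficient equations give f(k) = k/3.
So s_k = (B(k−1)f/C)·t_k = (k*(k + 4)/3)·t_k = k/(3*(k + 3)).
Verify: 1/(k**2 + 7*k + 12) matches t_k.

s_k = k/(3*(k + 3))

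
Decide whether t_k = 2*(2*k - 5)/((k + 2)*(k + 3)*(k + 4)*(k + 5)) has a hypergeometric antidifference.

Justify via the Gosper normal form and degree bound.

The ratio is (k + 2)*(2*k - 3)/((k + 6)*(2*k - 5)).
Take A(k)=k + 2, B(k)=k + 6, C(k)=k - 5/2.
Need (k + 2)·f(k+1) − (k + 5)·f(k) = k - 5/2.
Degrees (1,1,1) ⇒ d ≤ 3.
Match coefficients ⇒ f(k) = -k*(k**2 + 9*k + 50)/48.
Certificate R = B(k−1)f/C = -k*(k + 5)*(k**2 + 9*k + 50)/(24*(2*k - 5)) gives s_k = k*(-k**2 - 9*k - 50)/(12*(k + 2)*(k + 3)*(k + 4)).
Δs = 2*(2*k - 5)/(k**4 + 14*k**3 + 71*k**2 + 154*k + 120), as required.

Yes. s_k = k*(-k**2 - 9*k - 50)/(12*(k + 2)*(k + 3)*(k + 4)).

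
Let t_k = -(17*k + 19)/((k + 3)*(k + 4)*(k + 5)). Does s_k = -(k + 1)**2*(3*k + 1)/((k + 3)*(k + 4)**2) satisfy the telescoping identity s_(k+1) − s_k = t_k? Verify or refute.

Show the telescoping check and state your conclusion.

Invalid: residual 3*(-3*k**3 - 2*k**2 + 66*k + 71)/(k**5 + 21*k**4 + 175*k**3 + 723*k**2 + 1480*k + 1200) ≠ 0.

s_(k+1) = (-3*k - 4)*(k + 2)**2/((k + 4)*(k + 5)**2)
s_(k+1) − s_k = (-26*k**3 - 178*k**2 - 313*k - 167)/(k**5 + 21*k**4 + 175*k**3 + 723*k**2 + 1480*k + 1200)
(s_(k+1) − s_k) − t_k = 3*(-3*k**3 - 2*k**2 + 66*k + 71)/(k**5 + 21*k**4 + 175*k**3 + 723*k**2 + 1480*k + 1200)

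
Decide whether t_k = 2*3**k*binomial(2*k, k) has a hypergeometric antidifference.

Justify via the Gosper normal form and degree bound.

Step 1: r(k) = 6*(2*k + 1)/(k + 1).
Take A(k)=12*k + 6, B(k)=k + 1, C(k)=1.
Key eq: (12*k + 6)·f(k+1) = (k)·f(k) + (1).
deg f ≤ -1 (via 1,1,0).
Negative degree bound (-1): no f exists, t_k not Gosper-summable.

No — negative degree bound, so no certificate f.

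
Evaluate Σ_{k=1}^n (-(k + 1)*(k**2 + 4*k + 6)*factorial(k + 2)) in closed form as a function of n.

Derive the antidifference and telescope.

Compute t_(k+1)/t_k: get (k + 2)*(k + 3)*(4*k + (k + 1)**2 + 10)/((k + 1)*(k**2 + 4*k + 6)).
Normal form (A,B,C) = (k + 3, 1, k**3 + 5*k**2 + 10*k + 6).
Need (k + 3)·f(k+1) − (1)·f(k) = k**3 + 5*k**2 + 10*k + 6.
deg f ≤ 2 (via 1,0,3).
A polynomial solution: f(k) = k*(k + 1).
Certificate R = B(k−1)f/C = k/(k**2 + 4*k + 6) gives s_k = -k*(k + 1)*factorial(k + 2).
Check: Δs_k = -(k + 1)*(k**2 + 4*k + 6)*factorial(k + 2). ✓
Σ_(k=1)^n t_k = s_(n+1) − s_(1) = (-(n + 1)*(n + 2)*factorial(n + 3)) − (-12), i.e. -n**2*factorial(n + 3) - 3*n*factorial(n + 3) - 2*factorial(n + 3) + 12.

S(n) = -n**2*factorial(n + 3) - 3*n*factorial(n + 3) - 2*factorial(n + 3) + 12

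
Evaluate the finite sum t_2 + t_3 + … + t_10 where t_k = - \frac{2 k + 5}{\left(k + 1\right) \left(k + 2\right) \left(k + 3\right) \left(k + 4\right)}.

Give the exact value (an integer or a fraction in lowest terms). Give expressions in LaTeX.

The ratio is (k + 1)*(2*k + 7)/((k + 5)*(2*k + 5)).
Factor: A=k + 1; B=k + 5; C=k + 5/2.
Set up (k + 1)·f(k+1) − (k + 4)·f(k) − (k + 5/2) = 0.
deg f ≤ 3 (via 1,1,1).
Coefficient equations give f(k) = k*(k + 2)*(k + 4)/6.
R(k) = B(k−1)·f(k)/C(k) = k*(k + 2)*(k + 4)**2/(3*(2*k + 5)); s_k = R·t_k = k*(-k - 4)/(3*(k**2 + 4*k + 3)).
Verify: (-2*k - 5)/(k**4 + 10*k**3 + 35*k**2 + 50*k + 24) matches t_k.
Telescoping: Σ = s_(11) − s_(2) = -55/168 − (-4/15) = -17/280.

Σ = -17/280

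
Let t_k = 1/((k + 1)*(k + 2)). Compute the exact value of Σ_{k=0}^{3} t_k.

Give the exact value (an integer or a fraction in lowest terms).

The ratio is (k + 1)/(k + 3).
Gosper form: A/B · C(k+1)/C(k) with A=k + 1, B=k + 3, C=1.
Need (k + 1)·f(k+1) − (k + 2)·f(k) = 1.
From deg A=1, deg B=1, deg C=0: d=1.
Solve for f: f(k) = k (degree 1 ≤ 1).
So s_k = (B(k−1)f/C)·t_k = (k*(k + 2))·t_k = k/(k + 1).
Δs = 1/(k**2 + 3*k + 2), as required.
Σ_(k=0)^(3) t_k = s_(4) − s_(0) = 4/5 − (0) = 4/5.

Σ = 4/5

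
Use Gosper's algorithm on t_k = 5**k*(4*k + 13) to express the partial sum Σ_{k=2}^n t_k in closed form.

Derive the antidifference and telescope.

Compute t_(k+1)/t_k: get 5*(4*k + 17)/(4*k + 13).
Normal form (A,B,C) = (5, 1, k + 13/4).
Key eq: (5)·f(k+1) = (1)·f(k) + (k + 13/4).
d = 1 from the (0,0,1) case.
Coefficient equations give f(k) = (k + 2)/4.
Get s_k = R·t_k = 5**k*(k + 2) with R(k) = B(k−1)f(k)/C(k) = (k + 2)/(4*k + 13).
Check: Δs_k = 5**k*(4*k + 13). ✓
s_(n+1) = 5**(n + 1)*(n + 3) and s_(2) = 100, so S(n) = 5*5**n*n + 15*5**n - 100.

S(n) = 5*5**n*n + 15*5**n - 100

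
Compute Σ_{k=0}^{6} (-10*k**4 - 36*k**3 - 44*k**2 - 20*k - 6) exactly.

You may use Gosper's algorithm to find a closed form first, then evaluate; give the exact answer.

Ratio r(k) = (5*k**4 + 38*k**3 + 106*k**2 + 128*k + 58)/(5*k**4 + 18*k**3 + 22*k**2 + 10*k + 3).
A = 1, B = 1, C = k**4 + 18*k**3/5 + 22*k**2/5 + 2*k + 3/5.
Set up (1)·f(k+1) − (1)·f(k) − (k**4 + 18*k**3/5 + 22*k**2/5 + 2*k + 3/5) = 0.
From deg A=0, deg B=0, deg C=4: d=5.
Solving with deg f ≤ 5: f(k) = k*(2*k**4 + 4*k**3 - 3*k + 3)/10.
Get s_k = R·t_k = k*(-2*k**4 - 4*k**3 + 3*k - 3) with R(k) = B(k−1)f(k)/C(k) = k*(2*k**4 + 4*k**3 - 3*k + 3)/(2*(5*k**4 + 18*k**3 + 22*k**2 + 10*k + 3)).
s_(k+1) − s_k = -10*k**4 - 36*k**3 - 44*k**2 - 20*k - 6 = t_k.
Evaluate s at k=7 and k=0: -43092 and 0; difference -43092.

Σ = -43092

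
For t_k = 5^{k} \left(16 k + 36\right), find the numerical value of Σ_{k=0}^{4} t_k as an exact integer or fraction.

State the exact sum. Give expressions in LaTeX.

Σ = 74996

t_(k+1)/t_k = 5*(4*k + 13)/(4*k + 9).
A = 5, B = 1, C = k + 9/4.
Key eq: (5)·f(k+1) = (1)·f(k) + (k + 9/4).
deg f ≤ 1 (via 0,0,1).
A polynomial solution: f(k) = (k + 1)/4.
Certificate R = B(k−1)f/C = (k + 1)/(4*k + 9) gives s_k = 4*5**k*(k + 1).
Check: Δs_k = 5**k*(16*k + 36). ✓
Sum = s_(5) − s_(0); s_(5) = 75000, s_(0) = 4 ⇒ 74996.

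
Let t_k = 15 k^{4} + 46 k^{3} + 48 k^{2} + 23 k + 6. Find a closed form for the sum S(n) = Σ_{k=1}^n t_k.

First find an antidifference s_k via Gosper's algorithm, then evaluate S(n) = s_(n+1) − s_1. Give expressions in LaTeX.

The ratio is (15*k**4 + 106*k**3 + 276*k**2 + 317*k + 138)/(15*k**4 + 46*k**3 + 48*k**2 + 23*k + 6).
Normal form (A,B,C) = (1, 1, k**4 + 46*k**3/15 + 16*k**2/5 + 23*k/15 + 2/5).
f must satisfy (1)·f(k+1) − (1)·f(k) = k**4 + 46*k**3/15 + 16*k**2/5 + 23*k/15 + 2/5.
Bound: deg f ≤ 5.
Solving with deg f ≤ 5: f(k) = k*(k + 1)*(3*k**3 + k**2 - 3*k + 2)/15.
Get s_k = R·t_k = k*(3*k**4 + 4*k**3 - 2*k**2 - k + 2) with R(k) = B(k−1)f(k)/C(k) = k*(3*k**3 + k**2 - 3*k + 2)/(15*k**3 + 31*k**2 + 17*k + 6).
Check: Δs_k = 15*k**4 + 46*k**3 + 48*k**2 + 23*k + 6. ✓
Telescope: S(n) = s_(n+1) − s_(1) = 3*n**5 + 19*n**4 + 44*n**3 + 47*n**2 + 25*n + 6 − (6) = n*(3*n**4 + 19*n**3 + 44*n**2 + 47*n + 25).

S(n) = n \left(3 n^{4} + 19 n^{3} + 44 n^{2} + 47 n + 25\right)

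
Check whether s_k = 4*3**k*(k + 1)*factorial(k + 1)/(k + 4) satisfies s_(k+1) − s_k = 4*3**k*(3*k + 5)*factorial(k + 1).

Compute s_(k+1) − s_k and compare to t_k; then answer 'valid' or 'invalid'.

s_(k+1) = 12*3**k*(k + 2)*factorial(k + 2)/(k + 5)
s_(k+1) − s_k = 4*3**k*(3*k**3 + 23*k**2 + 54*k + 43)*factorial(k + 1)/((k + 4)*(k + 5))
(s_(k+1) − s_k) − t_k = -12*3**k*(3*k**2 + 17*k + 19)*factorial(k + 1)/((k + 4)*(k + 5))

Invalid: residual -12*3**k*(3*k**2 + 17*k + 19)*factorial(k + 1)/((k + 4)*(k + 5)) ≠ 0.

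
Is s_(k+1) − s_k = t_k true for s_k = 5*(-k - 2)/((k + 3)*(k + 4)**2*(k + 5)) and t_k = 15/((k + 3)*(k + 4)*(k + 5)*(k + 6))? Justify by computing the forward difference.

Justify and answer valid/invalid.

s_(k+1) = 5*(-k - 3)/((k + 4)*(k + 5)**2*(k + 6))
s_(k+1) − s_k = 5*(3*k**2 + 19*k + 24)/(k**6 + 27*k**5 + 301*k**4 + 1773*k**3 + 5818*k**2 + 10080*k + 7200)
(s_(k+1) − s_k) − t_k = 20*(-2*k - 9)/(k**6 + 27*k**5 + 301*k**4 + 1773*k**3 + 5818*k**2 + 10080*k + 7200)

Invalid: residual 20*(-2*k - 9)/(k**6 + 27*k**5 + 301*k**4 + 1773*k**3 + 5818*k**2 + 10080*k + 7200) ≠ 0.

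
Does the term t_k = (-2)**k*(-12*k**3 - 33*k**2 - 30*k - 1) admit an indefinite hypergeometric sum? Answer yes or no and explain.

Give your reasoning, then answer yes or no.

Yes. s_k = (-2)**k*(4*k**3 + 3*k**2 - 2*k - 3).

Compute t_(k+1)/t_k: get 2*(-12*k**3 - 69*k**2 - 132*k - 76)/(12*k**3 + 33*k**2 + 30*k + 1).
So A=-2 and B=1, with C=k**3 + 11*k**2/4 + 5*k/2 + 1/12.
Set up (-2)·f(k+1) − (1)·f(k) − (k**3 + 11*k**2/4 + 5*k/2 + 1/12) = 0.
Degrees (0,0,3) ⇒ d ≤ 3.
Solve for f: f(k) = -(4*k**3 + 3*k**2 - 2*k - 3)/12 (degree 3 ≤ 3).
Get s_k = R·t_k = (-2)**k*(4*k**3 + 3*k**2 - 2*k - 3) with R(k) = B(k−1)f(k)/C(k) = -(4*k**3 + 3*k**2 - 2*k - 3)/(12*k**3 + 33*k**2 + 30*k + 1).
s_(k+1) − s_k = (-2)**k*(-12*k**3 - 33*k**2 - 30*k - 1) = t_k.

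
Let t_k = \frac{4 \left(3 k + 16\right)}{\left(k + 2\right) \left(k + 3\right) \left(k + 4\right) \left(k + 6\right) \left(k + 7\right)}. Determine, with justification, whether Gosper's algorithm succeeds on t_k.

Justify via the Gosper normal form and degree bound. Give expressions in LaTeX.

r(k) = (k + 2)*(k + 6)*(3*k + 19)/((k + 5)*(k + 8)*(3*k + 16)) after simplifying.
Normal form (A,B,C) = (k + 2, k + 8, k**2 + 31*k/3 + 80/3).
f must satisfy (k + 2)·f(k+1) − (k + 7)·f(k) = k**2 + 31*k/3 + 80/3.
deg f ≤ 5 (via 1,1,2).
A polynomial solution: f(k) = k*(k + 4)*(k + 5)*(k**2 + 11*k + 36)/108.
So s_k = (B(k−1)f/C)·t_k = (k*(k + 4)*(k + 7)*(k**2 + 11*k + 36)/(36*(3*k + 16)))·t_k = k*(k**2 + 11*k + 36)/(9*(k**3 + 11*k**2 + 36*k + 36)).
Δs = 4*(3*k + 16)/(k**5 + 22*k**4 + 185*k**3 + 740*k**2 + 1404*k + 1008), as required.

Yes. s_k = \frac{k \left(k^{2} + 11 k + 36\right)}{9 \left(k^{3} + 11 k^{2} + 36 k + 36\right)}.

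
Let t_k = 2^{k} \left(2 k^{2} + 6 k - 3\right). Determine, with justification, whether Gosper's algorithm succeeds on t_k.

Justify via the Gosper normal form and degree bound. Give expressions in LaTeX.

Step 1: r(k) = 2*(2*k**2 + 10*k + 5)/(2*k**2 + 6*k - 3).
So A=2 and B=1, with C=k**2 + 3*k - 3/2.
Need (2)·f(k+1) − (1)·f(k) = k**2 + 3*k - 3/2.
d = 2 from the (0,0,2) case.
Match coefficients ⇒ f(k) = (2*k**2 - 2*k - 3)/2.
Then R = B(k−1)f/C = (2*k**2 - 2*k - 3)/(2*k**2 + 6*k - 3), so s_k = R(k)·t_k = 2**k*(2*k**2 - 2*k - 3).
Δs = 2**k*(2*k**2 + 6*k - 3), as required.

Yes. s_k = 2^{k} \left(2 k^{2} - 2 k - 3\right).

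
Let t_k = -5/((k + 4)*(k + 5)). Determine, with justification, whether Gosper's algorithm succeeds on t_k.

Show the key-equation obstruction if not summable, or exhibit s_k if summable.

Compute t_(k+1)/t_k: get (k + 4)/(k + 6).
Factor: A=k + 4; B=k + 6; C=1.
Key eq: (k + 4)·f(k+1) = (k + 5)·f(k) + (1).
d = 1 from the (1,1,0) case.
Coefficient equations give f(k) = k/4.
Get s_k = R·t_k = -5*k/(4*k + 16) with R(k) = B(k−1)f(k)/C(k) = k*(k + 5)/4.
s_(k+1) − s_k = -5/(k**2 + 9*k + 20) = t_k.

Yes. s_k = -5*k/(4*k + 16).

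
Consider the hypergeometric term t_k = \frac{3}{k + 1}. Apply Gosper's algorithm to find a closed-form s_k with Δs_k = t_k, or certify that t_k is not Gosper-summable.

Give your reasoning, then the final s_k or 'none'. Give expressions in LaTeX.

t_(k+1)/t_k = (k + 1)/(k + 2).
Factor: A=k + 1; B=k + 2; C=1.
Set up (k + 1)·f(k+1) − (k + 1)·f(k) − (1) = 0.
Degrees (1,1,0) ⇒ d ≤ 0.
Put f(k) = c0: A·f(k+1) − B(k−1)·f(k) − C = -1; need -1 = 0 — inconsistent ⇒ no f, not summable.

not Gosper-summable; s_k does not exist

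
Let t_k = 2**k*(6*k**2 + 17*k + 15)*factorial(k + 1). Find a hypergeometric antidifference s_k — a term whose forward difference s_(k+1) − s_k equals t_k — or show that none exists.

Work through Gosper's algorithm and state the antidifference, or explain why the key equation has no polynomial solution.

Compute t_(k+1)/t_k: get 2*(6*k**3 + 41*k**2 + 96*k + 76)/(6*k**2 + 17*k + 15).
A = 2*k + 4, B = 1, C = k**2 + 17*k/6 + 5/2.
Set up (2*k + 4)·f(k+1) − (1)·f(k) − (k**2 + 17*k/6 + 5/2) = 0.
Degrees (1,0,2) ⇒ d ≤ 1.
Solve for f: f(k) = (3*k + 1)/6 (degree 1 ≤ 1).
Get s_k = R·t_k = 2**k*(3*k + 1)*factorial(k + 1) with R(k) = B(k−1)f(k)/C(k) = (3*k + 1)/(6*k**2 + 17*k + 15).
s_(k+1) − s_k = 2**k*(6*k**2 + 17*k + 15)*factorial(k + 1) = t_k.

s_k = 2**k*(3*k + 1)*factorial(k + 1)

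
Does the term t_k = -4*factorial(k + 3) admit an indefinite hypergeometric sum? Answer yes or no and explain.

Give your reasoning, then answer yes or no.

No — t_k has no hypergeometric antidifference.

Step 1: r(k) = k + 4.
Take A(k)=k + 4, B(k)=1, C(k)=1.
Need (k + 4)·f(k+1) − (1)·f(k) = 1.
d = -1 from the (1,0,0) case.
d = -1 < 0 ⇒ no nonzero polynomial f; not summable.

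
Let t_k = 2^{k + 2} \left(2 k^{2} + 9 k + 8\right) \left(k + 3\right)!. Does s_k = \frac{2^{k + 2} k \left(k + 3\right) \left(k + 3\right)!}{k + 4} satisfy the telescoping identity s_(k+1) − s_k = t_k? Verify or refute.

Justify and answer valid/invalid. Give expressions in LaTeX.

s_(k+1) = 2**(k + 3)*(k + 1)*(k + 4)*factorial(k + 4)/(k + 5)
s_(k+1) − s_k = 2**(k + 2)*(2*k**4 + 25*k**3 + 112*k**2 + 209*k + 128)*factorial(k + 3)/((k + 4)*(k + 5))
(s_(k+1) − s_k) − t_k = -2**(k + 2)*(2*k**3 + 17*k**2 + 43*k + 32)*factorial(k + 3)/((k + 4)*(k + 5))

Invalid: residual - \frac{2^{k + 2} \left(2 k^{3} + 17 k^{2} + 43 k + 32\right) \left(k + 3\right)!}{\left(k + 4\right) \left(k + 5\right)} ≠ 0.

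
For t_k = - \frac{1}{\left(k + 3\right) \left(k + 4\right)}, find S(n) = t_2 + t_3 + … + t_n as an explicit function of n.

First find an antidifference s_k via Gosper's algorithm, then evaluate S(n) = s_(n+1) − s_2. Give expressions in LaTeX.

The ratio is (k + 3)/(k + 5).
Gosper form: A/B · C(k+1)/C(k) with A=k + 3, B=k + 5, C=1.
Solve (k + 3)·f(k+1) − (k + 4)·f(k) = 1.
deg f ≤ 1 (via 1,1,0).
Match coefficients ⇒ f(k) = k/3.
R(k) = B(k−1)·f(k)/C(k) = k*(k + 4)/3; s_k = R·t_k = -k/(3*k + 9).
Verify: -1/(k**2 + 7*k + 12) matches t_k.
s_(n+1) = (-n - 1)/(3*(n + 4)) and s_(2) = -2/15, so S(n) = (1 - n)/(5*(n + 4)).

S(n) = \frac{1 - n}{5 \left(n + 4\right)}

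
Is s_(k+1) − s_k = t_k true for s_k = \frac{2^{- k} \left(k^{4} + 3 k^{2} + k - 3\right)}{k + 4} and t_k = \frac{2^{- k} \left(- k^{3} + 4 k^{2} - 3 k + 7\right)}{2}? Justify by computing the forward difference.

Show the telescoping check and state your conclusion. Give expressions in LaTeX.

Invalid: residual \frac{3 \cdot 2^{- k} \left(k^{4} + 2 k^{3} - 15 k^{2} + 13 k - 34\right)}{2 \left(k^{2} + 9 k + 20\right)} ≠ 0.

s_(k+1) = (k + (k + 1)**4 + 3*(k + 1)**2 - 2)/(2*2**k*(k + 5))
s_(k+1) − s_k = (-k**5 - 2*k**4 + 19*k**3 + 15*k**2 + 42*k + 38)/(2*2**k*(k**2 + 9*k + 20))
(s_(k+1) − s_k) − t_k = 3*(k**4 + 2*k**3 - 15*k**2 + 13*k - 34)/(2*2**k*(k**2 + 9*k + 20))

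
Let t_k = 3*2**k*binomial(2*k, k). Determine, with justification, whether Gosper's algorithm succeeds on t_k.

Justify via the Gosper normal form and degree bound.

No; the degree bound rules out any f.

Ratio r(k) = 4*(2*k + 1)/(k + 1).
Normal form (A,B,C) = (8*k + 4, k + 1, 1).
Key eq: (8*k + 4)·f(k+1) = (k)·f(k) + (1).
deg f ≤ -1 (via 1,1,0).
d = -1 < 0 ⇒ no nonzero polynomial f; not summable.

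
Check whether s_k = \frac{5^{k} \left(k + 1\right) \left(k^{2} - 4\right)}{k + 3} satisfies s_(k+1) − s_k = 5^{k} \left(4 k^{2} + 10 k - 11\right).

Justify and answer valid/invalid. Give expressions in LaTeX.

s_(k+1) = 5**(k + 1)*(k + 2)*((k + 1)**2 - 4)/(k + 4)
s_(k+1) − s_k = 5**k*(4*k**4 + 30*k**3 + 65*k**2 + 5*k - 74)/(k**2 + 7*k + 12)
(s_(k+1) − s_k) − t_k = 5**k*(-8*k**3 - 42*k**2 - 38*k + 58)/(k**2 + 7*k + 12)

Invalid: residual \frac{5^{k} \left(- 8 k^{3} - 42 k^{2} - 38 k + 58\right)}{k^{2} + 7 k + 12} ≠ 0.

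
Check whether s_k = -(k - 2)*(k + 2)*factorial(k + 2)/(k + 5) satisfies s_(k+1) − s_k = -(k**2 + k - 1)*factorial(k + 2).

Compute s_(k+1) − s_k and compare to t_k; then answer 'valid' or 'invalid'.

Invalid: residual 3*(k**3 + 6*k**2 + 3*k - 3)*factorial(k + 2)/((k + 5)*(k + 6)) ≠ 0.

s_(k+1) = -(k - 1)*(k + 3)*factorial(k + 3)/(k + 6)
s_(k+1) − s_k = -(k**4 + 9*k**3 + 22*k**2 + 10*k - 21)*factorial(k + 2)/((k + 5)*(k + 6))
(s_(k+1) − s_k) − t_k = 3*(k**3 + 6*k**2 + 3*k - 3)*factorial(k + 2)/((k + 5)*(k + 6))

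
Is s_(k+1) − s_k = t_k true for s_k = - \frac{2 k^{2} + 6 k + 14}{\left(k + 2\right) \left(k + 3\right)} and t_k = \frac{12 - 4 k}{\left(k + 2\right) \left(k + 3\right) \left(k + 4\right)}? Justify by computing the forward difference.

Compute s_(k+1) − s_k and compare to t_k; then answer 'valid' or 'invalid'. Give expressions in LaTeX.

s_(k+1) = 2*(-3*k - (k + 1)**2 - 10)/((k + 3)*(k + 4))
s_(k+1) − s_k = 4*(3 - k)/(k**3 + 9*k**2 + 26*k + 24)
(s_(k+1) − s_k) − t_k = 0

Valid: the claim telescopes to t_k.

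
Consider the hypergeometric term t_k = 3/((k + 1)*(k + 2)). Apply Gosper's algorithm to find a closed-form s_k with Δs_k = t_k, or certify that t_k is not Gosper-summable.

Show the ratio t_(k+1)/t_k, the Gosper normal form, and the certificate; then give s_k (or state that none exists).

Compute t_(k+1)/t_k: get (k + 1)/(k + 3).
A = k + 1, B = k + 3, C = 1.
Solve (k + 1)·f(k+1) − (k + 2)·f(k) = 1.
From deg A=1, deg B=1, deg C=0: d=1.
Solve for f: f(k) = k (degree 1 ≤ 1).
R(k) = B(k−1)·f(k)/C(k) = k*(k + 2); s_k = R·t_k = 3*k/(k + 1).
s_(k+1) − s_k = 3/(k**2 + 3*k + 2) = t_k.

s_k = 3*k/(k + 1)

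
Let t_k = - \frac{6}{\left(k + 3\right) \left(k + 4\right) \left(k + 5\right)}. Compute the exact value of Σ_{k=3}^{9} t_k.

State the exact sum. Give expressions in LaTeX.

Compute t_(k+1)/t_k: get (k + 3)/(k + 6).
A = k + 3, B = k + 6, C = 1.
Solve (k + 3)·f(k+1) − (k + 5)·f(k) = 1.
d = 2 from the (1,1,0) case.
Match coefficients ⇒ f(k) = k*(k + 7)/24.
Then R = B(k−1)f/C = k*(k + 5)*(k + 7)/24, so s_k = R(k)·t_k = k*(-k - 7)/(4*(k + 3)*(k + 4)).
Check: Δs_k = -6/(k**3 + 12*k**2 + 47*k + 60). ✓
Evaluate s at k=10 and k=3: -85/364 and -5/28; difference -5/91.

Σ = -5/91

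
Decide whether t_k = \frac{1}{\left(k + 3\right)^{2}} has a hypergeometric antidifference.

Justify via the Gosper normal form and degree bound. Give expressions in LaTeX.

The ratio is (k + 3)**2/(k + 4)**2.
So A=k**2 + 6*k + 9 and B=k**2 + 8*k + 16, with C=1.
f must satisfy (k**2 + 6*k + 9)·f(k+1) − (k**2 + 6*k + 9)·f(k) = 1.
deg f ≤ 0 (via 2,2,0).
f = c0 ⇒ A·f(k+1) − B(k−1)·f(k) − C = -1. The system {-1 = 0} is inconsistent; no antidifference.

No — key equation has no polynomial f.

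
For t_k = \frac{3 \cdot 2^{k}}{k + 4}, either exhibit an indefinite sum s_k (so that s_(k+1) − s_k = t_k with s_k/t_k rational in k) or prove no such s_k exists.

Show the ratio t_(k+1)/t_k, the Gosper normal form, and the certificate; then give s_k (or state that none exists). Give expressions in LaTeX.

t_(k+1)/t_k = 2*(k + 4)/(k + 5).
Take A(k)=2*k + 8, B(k)=k + 5, C(k)=1.
Key eq: (2*k + 8)·f(k+1) = (k + 4)·f(k) + (1).
From deg A=1, deg B=1, deg C=0: d=-1.
Bound -1 < 0, so the key equation has no polynomial solution.

not Gosper-summable; s_k does not exist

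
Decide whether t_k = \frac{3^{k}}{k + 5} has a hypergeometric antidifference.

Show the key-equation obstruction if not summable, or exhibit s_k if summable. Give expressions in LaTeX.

No; the degree bound rules out any f.

Compute t_(k+1)/t_k: get 3*(k + 5)/(k + 6).
A = 3*k + 15, B = k + 6, C = 1.
Key eq: (3*k + 15)·f(k+1) = (k + 5)·f(k) + (1).
Degrees (1,1,0) ⇒ d ≤ -1.
Negative degree bound (-1): no f exists, t_k not Gosper-summable.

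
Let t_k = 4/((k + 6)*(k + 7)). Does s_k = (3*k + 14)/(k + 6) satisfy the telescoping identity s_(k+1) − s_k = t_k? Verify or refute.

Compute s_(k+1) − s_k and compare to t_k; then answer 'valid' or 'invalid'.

valid; difference matches t_k

s_(k+1) = (3*k + 17)/(k + 7)
s_(k+1) − s_k = 4/(k**2 + 13*k + 42)
(s_(k+1) − s_k) − t_k = 0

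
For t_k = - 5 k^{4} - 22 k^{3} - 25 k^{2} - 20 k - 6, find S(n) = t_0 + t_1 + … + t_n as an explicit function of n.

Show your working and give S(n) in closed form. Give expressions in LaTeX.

S(n) = - n^{5} - 8 n^{4} - 21 n^{3} - 28 n^{2} - 20 n - 6

The ratio is (5*k**4 + 42*k**3 + 121*k**2 + 156*k + 78)/(5*k**4 + 22*k**3 + 25*k**2 + 20*k + 6).
A = 1, B = 1, C = k**4 + 22*k**3/5 + 5*k**2 + 4*k + 6/5.
f must satisfy (1)·f(k+1) − (1)·f(k) = k**4 + 22*k**3/5 + 5*k**2 + 4*k + 6/5.
From deg A=0, deg B=0, deg C=4: d=5.
A polynomial solution: f(k) = k**2*(k**3 + 3*k**2 - k + 3)/5.
Get s_k = R·t_k = k**2*(-k**3 - 3*k**2 + k - 3) with R(k) = B(k−1)f(k)/C(k) = k**2*(k**3 + 3*k**2 - k + 3)/(5*k**4 + 22*k**3 + 25*k**2 + 20*k + 6).
Verify: -5*k**4 - 22*k**3 - 25*k**2 - 20*k - 6 matches t_k.
Telescope: S(n) = s_(n+1) − s_(0) = -n**5 - 8*n**4 - 21*n**3 - 28*n**2 - 20*n - 6 − (0) = -n**5 - 8*n**4 - 21*n**3 - 28*n**2 - 20*n - 6.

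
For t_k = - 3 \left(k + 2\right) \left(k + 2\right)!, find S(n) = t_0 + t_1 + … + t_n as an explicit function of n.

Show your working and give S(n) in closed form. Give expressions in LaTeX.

Step 1: r(k) = (k + 3)**2/(k + 2).
A = k + 3, B = 1, C = k + 2.
Solve (k + 3)·f(k+1) − (1)·f(k) = k + 2.
Degrees (1,0,1) ⇒ d ≤ 0.
Solve for f: f(k) = 1 (degree 0 ≤ 0).
R(k) = B(k−1)·f(k)/C(k) = 1/(k + 2); s_k = R·t_k = -3*factorial(k + 2).
s_(k+1) − s_k = -3*(k + 2)*factorial(k + 2) = t_k.
Telescope: S(n) = s_(n+1) − s_(0) = -3*factorial(n + 3) − (-6) = 6 - 3*factorial(n + 3).

S(n) = 6 - 3 \left(n + 3\right)!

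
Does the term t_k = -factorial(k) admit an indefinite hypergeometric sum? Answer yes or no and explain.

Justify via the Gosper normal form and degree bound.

No — key equation has no polynomial f.

Step 1: r(k) = k + 1.
A = k + 1, B = 1, C = 1.
Solve (k + 1)·f(k+1) − (1)·f(k) = 1.
Bound: deg f ≤ -1.
Negative degree bound (-1): no f exists, t_k not Gosper-summable.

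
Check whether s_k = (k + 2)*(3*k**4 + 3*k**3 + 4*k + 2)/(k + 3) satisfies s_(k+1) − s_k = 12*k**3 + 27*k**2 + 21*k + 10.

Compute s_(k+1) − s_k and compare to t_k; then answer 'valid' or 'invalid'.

Invalid: residual (-9*k**4 - 60*k**3 - 102*k**2 - 69*k - 28)/(k**2 + 7*k + 12) ≠ 0.

s_(k+1) = (k + 3)*(4*k + 3*(k + 1)**4 + 3*(k + 1)**3 + 6)/(k + 4)
s_(k+1) − s_k = (12*k**5 + 102*k**4 + 294*k**3 + 379*k**2 + 253*k + 92)/(k**2 + 7*k + 12)
(s_(k+1) − s_k) − t_k = (-9*k**4 - 60*k**3 - 102*k**2 - 69*k - 28)/(k**2 + 7*k + 12)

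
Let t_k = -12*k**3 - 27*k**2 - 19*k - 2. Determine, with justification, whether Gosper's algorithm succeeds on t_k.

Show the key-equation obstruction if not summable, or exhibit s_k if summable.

The ratio is (12*k**3 + 63*k**2 + 109*k + 60)/(12*k**3 + 27*k**2 + 19*k + 2).
Normal form (A,B,C) = (1, 1, k**3 + 9*k**2/4 + 19*k/12 + 1/6).
Need (1)·f(k+1) − (1)·f(k) = k**3 + 9*k**2/4 + 19*k/12 + 1/6.
Degrees (0,0,3) ⇒ d ≤ 4.
Match coefficients ⇒ f(k) = k*(3*k**3 + 3*k**2 - k - 3)/12.
Then R = B(k−1)f/C = k*(3*k**3 + 3*k**2 - k - 3)/(12*k**3 + 27*k**2 + 19*k + 2), so s_k = R(k)·t_k = k*(-3*k**3 - 3*k**2 + k + 3).
Check: Δs_k = -12*k**3 - 27*k**2 - 19*k - 2. ✓

Yes. s_k = k*(-3*k**3 - 3*k**2 + k + 3).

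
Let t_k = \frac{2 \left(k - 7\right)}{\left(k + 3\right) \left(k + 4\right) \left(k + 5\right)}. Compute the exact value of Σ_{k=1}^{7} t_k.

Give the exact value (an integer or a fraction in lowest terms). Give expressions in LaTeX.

Σ = -21/110

t_(k+1)/t_k = (k - 6)*(k + 3)/((k - 7)*(k + 6)).
Factor: A=k + 3; B=k + 6; C=k - 7.
f must satisfy (k + 3)·f(k+1) − (k + 5)·f(k) = k - 7.
From deg A=1, deg B=1, deg C=1: d=2.
A polynomial solution: f(k) = -k*(k + 13)/6.
Then R = B(k−1)f/C = -k*(k + 5)*(k + 13)/(6*(k - 7)), so s_k = R(k)·t_k = k*(-k - 13)/(3*(k + 3)*(k + 4)).
Check: Δs_k = 2*(k - 7)/(k**3 + 12*k**2 + 47*k + 60). ✓
Evaluate s at k=8 and k=1: -14/33 and -7/30; difference -21/110.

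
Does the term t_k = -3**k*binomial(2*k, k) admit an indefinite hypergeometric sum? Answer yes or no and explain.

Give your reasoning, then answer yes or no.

r(k) = 6*(2*k + 1)/(k + 1) after simplifying.
Take A(k)=12*k + 6, B(k)=k + 1, C(k)=1.
Solve (12*k + 6)·f(k+1) − (k)·f(k) = 1.
Degrees (1,1,0) ⇒ d ≤ -1.
d = -1 < 0 ⇒ no nonzero polynomial f; not summable.

No. Not Gosper-summable.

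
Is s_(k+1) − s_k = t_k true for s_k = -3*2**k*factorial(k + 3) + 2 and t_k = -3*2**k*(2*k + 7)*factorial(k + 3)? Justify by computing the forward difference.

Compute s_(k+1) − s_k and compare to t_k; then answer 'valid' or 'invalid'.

valid; difference matches t_k

s_(k+1) = -3*2**(k + 1)*factorial(k + 4) + 2
s_(k+1) − s_k = -3*2**k*(2*k + 7)*factorial(k + 3)
(s_(k+1) − s_k) − t_k = 0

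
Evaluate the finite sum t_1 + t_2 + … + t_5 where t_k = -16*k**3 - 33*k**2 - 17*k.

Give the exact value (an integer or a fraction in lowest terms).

Σ = -5670

Compute t_(k+1)/t_k: get (16*k**2 + 65*k + 66)/(k*(16*k + 17)).
Take A(k)=1, B(k)=1, C(k)=k**3 + 33*k**2/16 + 17*k/16.
Need (1)·f(k+1) − (1)·f(k) = k**3 + 33*k**2/16 + 17*k/16.
deg f ≤ 4 (via 0,0,3).
Solving with deg f ≤ 4: f(k) = k*(k - 1)*(k + 1)*(4*k + 3)/16.
Then R = B(k−1)f/C = (k - 1)*(4*k + 3)/(16*k + 17), so s_k = R(k)·t_k = k*(-4*k**3 - 3*k**2 + 4*k + 3).
Check: Δs_k = k*(-16*k**2 - 33*k - 17). ✓
Sum = s_(6) − s_(1); s_(6) = -5670, s_(1) = 0 ⇒ -5670.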